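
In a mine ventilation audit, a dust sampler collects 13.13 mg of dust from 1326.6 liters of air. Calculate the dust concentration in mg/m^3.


Convert liters to m^3: 1 m^3 = 1000 L
Concentration = mass / volume * 1000
= 13.13 / 1326.6 * 1000
= 0.009897482286 * 1000
= 9.8975 mg/m^3

9.8975 mg/m^3


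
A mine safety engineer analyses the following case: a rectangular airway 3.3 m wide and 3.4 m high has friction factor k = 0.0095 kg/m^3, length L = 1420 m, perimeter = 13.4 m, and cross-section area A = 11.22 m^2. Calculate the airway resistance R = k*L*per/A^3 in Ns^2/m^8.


Compute the numerator:
k * L * per = 0.0095 * 1420 * 13.4
= 180.766
Compute the denominator:
A^3 = 11.22^3 = 1412.467848
Resistance:
R = 180.766 / 1412.467848
= 0.128 Ns^2/m^8

0.128 Ns^2/m^8


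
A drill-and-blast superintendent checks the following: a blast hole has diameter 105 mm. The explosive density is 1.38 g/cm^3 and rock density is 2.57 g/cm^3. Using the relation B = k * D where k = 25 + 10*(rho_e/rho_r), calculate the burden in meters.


First, compute k:
rho_e / rho_r = 1.38 / 2.57 = 0.5369649805
k = 25 + 10 * 0.5369649805 = 30.36964981
Then, compute burden:
B = k * D / 1000 = 30.36964981 * 105 / 1000
= 3188.81323 / 1000
= 3.1888 m

3.1888 m


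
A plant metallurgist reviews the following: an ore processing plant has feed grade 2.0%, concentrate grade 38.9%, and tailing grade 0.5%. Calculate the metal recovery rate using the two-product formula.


Using the two-product formula:
R = 100 * c * (f - t) / (f * (c - t))
Numerator = 100 * 38.9 * (2.0 - 0.5)
= 100 * 38.9 * 1.5
= 5835.0
Denominator = 2.0 * (38.9 - 0.5)
= 2.0 * 38.4
= 76.8
R = 5835.0 / 76.8
= 75.9766%

75.9766%


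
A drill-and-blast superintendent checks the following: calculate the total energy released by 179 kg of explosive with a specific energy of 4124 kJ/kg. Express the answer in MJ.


Energy = mass * specific_energy / 1000
= 179 * 4124 / 1000
= 738196 / 1000
= 738.196 MJ

738.196 MJ


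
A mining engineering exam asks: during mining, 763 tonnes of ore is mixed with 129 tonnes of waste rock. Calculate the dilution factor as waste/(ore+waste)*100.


Total material = ore + waste
= 763 + 129 = 892 tonnes
Dilution = waste / total * 100
= 129 / 892 * 100
= 0.1446188341 * 100
= 14.4619%

14.4619%


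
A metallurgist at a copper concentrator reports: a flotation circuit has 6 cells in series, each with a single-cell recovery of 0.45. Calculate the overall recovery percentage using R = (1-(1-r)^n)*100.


Complement of single-cell recovery:
1 - r = 1 - 0.45 = 0.55
Raise to power n:
(1 - r)^6 = 0.55^6 = 0.02768064063
Overall recovery:
R = (1 - 0.02768064063) * 100
= 97.2319%

97.2319%


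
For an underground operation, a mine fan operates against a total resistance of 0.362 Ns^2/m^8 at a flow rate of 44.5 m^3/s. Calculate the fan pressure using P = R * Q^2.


Compute Q^2:
Q^2 = 44.5^2 = 1980.25
Compute pressure:
P = R * Q^2 = 0.362 * 1980.25
= 716.8505 Pa

716.8505 Pa


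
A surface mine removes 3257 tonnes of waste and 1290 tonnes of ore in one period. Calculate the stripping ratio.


Stripping ratio = waste tonnage / ore tonnage
= 3257 / 1290
= 2.5248

2.5248


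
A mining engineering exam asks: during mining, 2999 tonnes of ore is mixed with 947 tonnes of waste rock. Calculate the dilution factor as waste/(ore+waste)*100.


23.999%

Total material = ore + waste
= 2999 + 947 = 3946 tonnes
Dilution = waste / total * 100
= 947 / 3946 * 100
= 0.2399898632 * 100
= 23.999%


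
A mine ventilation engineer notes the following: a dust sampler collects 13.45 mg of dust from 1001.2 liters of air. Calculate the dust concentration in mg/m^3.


Convert liters to m^3: 1 m^3 = 1000 L
Concentration = mass / volume * 1000
= 13.45 / 1001.2 * 1000
= 0.01343387934 * 1000
= 13.4339 mg/m^3

13.4339 mg/m^3


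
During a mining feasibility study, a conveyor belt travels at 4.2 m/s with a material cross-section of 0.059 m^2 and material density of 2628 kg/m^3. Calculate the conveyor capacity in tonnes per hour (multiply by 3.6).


Volumetric flow = speed * area
= 4.2 * 0.059 = 0.2478 m^3/s
Mass flow = volumetric * density
= 0.2478 * 2628 = 651.2184 kg/s
Convert to t/h: multiply by 3.6
Capacity = 651.2184 * 3.6
= 2344.3862 t/h

2344.3862 t/h


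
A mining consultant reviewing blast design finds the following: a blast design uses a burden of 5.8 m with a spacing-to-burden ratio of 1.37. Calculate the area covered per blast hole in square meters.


46.0868 m^2

First, find the spacing:
Spacing = burden * ratio = 5.8 * 1.37
= 7.946 m
Then, calculate the area:
Area = burden * spacing = 5.8 * 7.946
= 46.0868 m^2


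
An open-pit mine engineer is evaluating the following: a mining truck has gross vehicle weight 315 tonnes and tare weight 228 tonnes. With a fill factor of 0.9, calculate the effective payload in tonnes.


78.3 tonnes

Maximum payload = gross - tare
= 315 - 228 = 87 tonnes
Effective payload = max payload * fill factor
= 87 * 0.9
= 78.3 tonnes


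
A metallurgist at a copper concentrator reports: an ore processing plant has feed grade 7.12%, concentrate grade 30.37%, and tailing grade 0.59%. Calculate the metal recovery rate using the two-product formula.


Using the two-product formula:
R = 100 * c * (f - t) / (f * (c - t))
Numerator = 100 * 30.37 * (7.12 - 0.59)
= 100 * 30.37 * 6.53
= 19831.61
Denominator = 7.12 * (30.37 - 0.59)
= 7.12 * 29.78
= 212.0336
R = 19831.61 / 212.0336
= 93.5305%

93.5305%


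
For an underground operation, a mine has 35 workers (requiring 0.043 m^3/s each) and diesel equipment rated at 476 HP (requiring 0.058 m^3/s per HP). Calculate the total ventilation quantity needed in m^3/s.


Airflow for workers:
Q_people = 35 * 0.043 = 1.505 m^3/s
Airflow for diesel equipment:
Q_diesel = 476 * 0.058 = 27.608 m^3/s
Total ventilation:
Q_total = 1.505 + 27.608
= 29.113 m^3/s

29.113 m^3/s


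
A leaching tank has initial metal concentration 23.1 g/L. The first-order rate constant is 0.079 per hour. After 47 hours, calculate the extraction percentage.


97.5596%

Compute the exponent:
-k * t = -0.079 * 47 = -3.713
Remaining concentration:
C = 23.1 * exp(-3.713)
= 23.1 * 0.02440420074
= 0.5637370371 g/L
Extracted = 23.1 - 0.5637370371 = 22.53626296 g/L
Extraction % = 22.53626296 / 23.1 * 100
= 97.5596%


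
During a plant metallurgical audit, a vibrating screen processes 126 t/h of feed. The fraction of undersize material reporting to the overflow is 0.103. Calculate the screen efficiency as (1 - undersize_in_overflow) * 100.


89.7%

Screen efficiency = (1 - fraction of undersize in overflow) * 100
= (1 - 0.103) * 100
= 0.897 * 100
= 89.7%


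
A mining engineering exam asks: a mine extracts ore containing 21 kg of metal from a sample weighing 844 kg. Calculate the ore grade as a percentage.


2.4882%

Ore grade = (metal mass / ore mass) * 100
= (21 / 844) * 100
= 0.02488151659 * 100
= 2.4882%


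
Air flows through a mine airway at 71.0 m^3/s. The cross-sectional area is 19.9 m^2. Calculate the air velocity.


Velocity = flow rate / cross-sectional area
= 71.0 / 19.9
= 3.5678 m/s

3.5678 m/s


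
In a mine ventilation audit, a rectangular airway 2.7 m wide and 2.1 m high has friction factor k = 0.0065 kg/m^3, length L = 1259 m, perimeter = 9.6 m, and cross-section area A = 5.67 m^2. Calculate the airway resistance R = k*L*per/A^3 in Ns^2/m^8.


0.431 Ns^2/m^8

Compute the numerator:
k * L * per = 0.0065 * 1259 * 9.6
= 78.5616
Compute the denominator:
A^3 = 5.67^3 = 182.284263
Resistance:
R = 78.5616 / 182.284263
= 0.431 Ns^2/m^8


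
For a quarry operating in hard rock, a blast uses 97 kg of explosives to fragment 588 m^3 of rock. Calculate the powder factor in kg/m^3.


0.165 kg/m^3

Powder factor = explosive mass / rock volume
= 97 / 588
= 0.165 kg/m^3


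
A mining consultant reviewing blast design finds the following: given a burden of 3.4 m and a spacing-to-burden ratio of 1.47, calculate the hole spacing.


Spacing = burden * ratio
= 3.4 * 1.47
= 4.998 m

4.998 m


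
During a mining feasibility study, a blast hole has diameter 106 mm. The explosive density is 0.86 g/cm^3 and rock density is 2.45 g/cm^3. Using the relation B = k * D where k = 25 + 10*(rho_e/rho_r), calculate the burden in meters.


First, compute k:
rho_e / rho_r = 0.86 / 2.45 = 0.3510204082
k = 25 + 10 * 0.3510204082 = 28.51020408
Then, compute burden:
B = k * D / 1000 = 28.51020408 * 106 / 1000
= 3022.081633 / 1000
= 3.0221 m

3.0221 m


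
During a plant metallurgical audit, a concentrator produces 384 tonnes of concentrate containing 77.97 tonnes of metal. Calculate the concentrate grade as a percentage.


20.3047%

Grade = (metal in concentrate / concentrate mass) * 100
= (77.97 / 384) * 100
= 0.203046875 * 100
= 20.3047%


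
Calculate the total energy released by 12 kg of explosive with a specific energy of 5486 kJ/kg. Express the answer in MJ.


65.832 MJ

Energy = mass * specific_energy / 1000
= 12 * 5486 / 1000
= 65832 / 1000
= 65.832 MJ


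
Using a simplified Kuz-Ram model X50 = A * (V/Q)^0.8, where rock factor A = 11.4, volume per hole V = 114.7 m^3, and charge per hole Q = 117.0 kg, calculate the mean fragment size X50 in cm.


11.2204 cm

Compute V/Q:
V/Q = 114.7 / 117.0 = 0.9803418803
Raise to the power 0.8:
(V/Q)^0.8 = 0.9803418803^0.8 = 0.9842423432
Multiply by A:
X50 = 11.4 * 0.9842423432
= 11.2204 cm


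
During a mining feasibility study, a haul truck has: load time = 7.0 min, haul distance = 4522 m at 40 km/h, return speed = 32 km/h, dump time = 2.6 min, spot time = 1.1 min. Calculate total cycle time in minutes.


Convert haul speed to m/min: 40 * 1000/60 = 666.6666667 m/min
Haul time = 4522 / 666.6666667 = 6.783 min
Convert return speed to m/min: 32 * 1000/60 = 533.3333333 m/min
Return time = 4522 / 533.3333333 = 8.47875 min
Total cycle time:
= 7.0 + 6.783 + 2.6 + 8.47875 + 1.1
= 25.9618 min

25.9618 min


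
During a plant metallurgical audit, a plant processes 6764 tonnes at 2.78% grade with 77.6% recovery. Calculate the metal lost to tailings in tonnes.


42.1208 tonnes

Total metal in feed:
= 6764 * 2.78 / 100 = 188.0392 tonnes
Metal recovered:
= 188.0392 * 77.6 / 100 = 145.9184192 tonnes
Metal lost to tailings:
= 188.0392 - 145.9184192
= 42.1208 tonnes


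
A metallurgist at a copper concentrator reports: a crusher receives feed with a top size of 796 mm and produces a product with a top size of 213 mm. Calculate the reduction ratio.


Reduction ratio = feed size / product size
= 796 / 213
= 3.7371

3.7371


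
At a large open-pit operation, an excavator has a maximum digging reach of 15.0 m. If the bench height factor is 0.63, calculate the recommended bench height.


9.45 m

Bench height = reach * factor
= 15.0 * 0.63
= 9.45 m


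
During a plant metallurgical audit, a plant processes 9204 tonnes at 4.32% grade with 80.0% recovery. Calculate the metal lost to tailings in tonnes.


79.5226 tonnes

Total metal in feed:
= 9204 * 4.32 / 100 = 397.6128 tonnes
Metal recovered:
= 397.6128 * 80.0 / 100 = 318.09024 tonnes
Metal lost to tailings:
= 397.6128 - 318.09024
= 79.5226 tonnes


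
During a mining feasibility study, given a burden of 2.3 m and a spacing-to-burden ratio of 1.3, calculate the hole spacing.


Spacing = burden * ratio
= 2.3 * 1.3
= 2.99 m

2.99 m


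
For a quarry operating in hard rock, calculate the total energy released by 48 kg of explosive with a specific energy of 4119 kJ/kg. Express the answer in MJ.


197.712 MJ

Energy = mass * specific_energy / 1000
= 48 * 4119 / 1000
= 197712 / 1000
= 197.712 MJ


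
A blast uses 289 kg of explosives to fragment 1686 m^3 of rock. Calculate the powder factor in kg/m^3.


Powder factor = explosive mass / rock volume
= 289 / 1686
= 0.1714 kg/m^3

0.1714 kg/m^3


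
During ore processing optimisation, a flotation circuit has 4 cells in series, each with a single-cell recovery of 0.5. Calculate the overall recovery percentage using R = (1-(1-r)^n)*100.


93.75%

Complement of single-cell recovery:
1 - r = 1 - 0.5 = 0.5
Raise to power n:
(1 - r)^4 = 0.5^4 = 0.0625
Overall recovery:
R = (1 - 0.0625) * 100
= 93.75%


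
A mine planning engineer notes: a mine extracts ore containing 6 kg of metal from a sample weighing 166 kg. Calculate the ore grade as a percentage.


3.6145%

Ore grade = (metal mass / ore mass) * 100
= (6 / 166) * 100
= 0.03614457831 * 100
= 3.6145%


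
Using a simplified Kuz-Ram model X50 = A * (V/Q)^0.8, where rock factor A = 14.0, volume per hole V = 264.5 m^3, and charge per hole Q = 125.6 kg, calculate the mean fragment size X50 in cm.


Compute V/Q:
V/Q = 264.5 / 125.6 = 2.10589172
Raise to the power 0.8:
(V/Q)^0.8 = 2.10589172^0.8 = 1.814465979
Multiply by A:
X50 = 14.0 * 1.814465979
= 25.4025 cm

25.4025 cm


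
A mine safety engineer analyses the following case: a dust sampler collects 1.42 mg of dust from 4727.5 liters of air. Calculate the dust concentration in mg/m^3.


0.3004 mg/m^3

Convert liters to m^3: 1 m^3 = 1000 L
Concentration = mass / volume * 1000
= 1.42 / 4727.5 * 1000
= 0.0003003701745 * 1000
= 0.3004 mg/m^3


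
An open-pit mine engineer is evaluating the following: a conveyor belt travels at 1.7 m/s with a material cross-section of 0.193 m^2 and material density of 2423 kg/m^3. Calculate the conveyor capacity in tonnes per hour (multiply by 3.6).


Volumetric flow = speed * area
= 1.7 * 0.193 = 0.3281 m^3/s
Mass flow = volumetric * density
= 0.3281 * 2423 = 794.9863 kg/s
Convert to t/h: multiply by 3.6
Capacity = 794.9863 * 3.6
= 2861.9507 t/h

2861.9507 t/h


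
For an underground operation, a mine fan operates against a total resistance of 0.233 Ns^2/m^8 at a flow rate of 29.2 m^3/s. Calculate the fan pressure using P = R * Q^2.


198.6651 Pa

Compute Q^2:
Q^2 = 29.2^2 = 852.64
Compute pressure:
P = R * Q^2 = 0.233 * 852.64
= 198.6651 Pa


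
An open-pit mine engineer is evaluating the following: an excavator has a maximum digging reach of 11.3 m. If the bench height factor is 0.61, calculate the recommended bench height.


Bench height = reach * factor
= 11.3 * 0.61
= 6.893 m

6.893 m


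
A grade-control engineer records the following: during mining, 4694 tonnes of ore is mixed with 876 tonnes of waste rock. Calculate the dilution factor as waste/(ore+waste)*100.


15.7271%

Total material = ore + waste
= 4694 + 876 = 5570 tonnes
Dilution = waste / total * 100
= 876 / 5570 * 100
= 0.1572710952 * 100
= 15.7271%


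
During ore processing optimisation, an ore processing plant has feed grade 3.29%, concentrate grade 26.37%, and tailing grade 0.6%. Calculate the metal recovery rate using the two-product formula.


83.6666%

Using the two-product formula:
R = 100 * c * (f - t) / (f * (c - t))
Numerator = 100 * 26.37 * (3.29 - 0.6)
= 100 * 26.37 * 2.69
= 7093.53
Denominator = 3.29 * (26.37 - 0.6)
= 3.29 * 25.77
= 84.7833
R = 7093.53 / 84.7833
= 83.6666%


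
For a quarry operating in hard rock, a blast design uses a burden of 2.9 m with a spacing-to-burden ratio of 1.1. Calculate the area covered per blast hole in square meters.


9.251 m^2

First, find the spacing:
Spacing = burden * ratio = 2.9 * 1.1
= 3.19 m
Then, calculate the area:
Area = burden * spacing = 2.9 * 3.19
= 9.251 m^2


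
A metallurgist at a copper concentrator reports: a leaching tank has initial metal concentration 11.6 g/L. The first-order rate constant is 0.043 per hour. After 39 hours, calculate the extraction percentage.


Compute the exponent:
-k * t = -0.043 * 39 = -1.677
Remaining concentration:
C = 11.6 * exp(-1.677)
= 11.6 * 0.1869339375
= 2.168433675 g/L
Extracted = 11.6 - 2.168433675 = 9.431566325 g/L
Extraction % = 9.431566325 / 11.6 * 100
= 81.3066%

81.3066%


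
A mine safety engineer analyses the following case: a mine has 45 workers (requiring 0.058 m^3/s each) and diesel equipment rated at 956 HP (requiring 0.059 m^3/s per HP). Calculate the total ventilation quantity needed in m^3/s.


Airflow for workers:
Q_people = 45 * 0.058 = 2.61 m^3/s
Airflow for diesel equipment:
Q_diesel = 956 * 0.059 = 56.404 m^3/s
Total ventilation:
Q_total = 2.61 + 56.404
= 59.014 m^3/s

59.014 m^3/s


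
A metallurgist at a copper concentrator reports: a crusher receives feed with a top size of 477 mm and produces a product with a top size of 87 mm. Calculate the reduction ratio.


5.4828

Reduction ratio = feed size / product size
= 477 / 87
= 5.4828


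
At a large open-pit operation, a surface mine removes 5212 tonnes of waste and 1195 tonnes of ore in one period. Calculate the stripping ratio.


Stripping ratio = waste tonnage / ore tonnage
= 5212 / 1195
= 4.3615

4.3615


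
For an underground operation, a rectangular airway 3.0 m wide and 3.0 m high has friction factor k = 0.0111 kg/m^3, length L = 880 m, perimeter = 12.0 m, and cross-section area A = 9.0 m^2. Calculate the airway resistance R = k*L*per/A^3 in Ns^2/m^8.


0.1608 Ns^2/m^8

Compute the numerator:
k * L * per = 0.0111 * 880 * 12.0
= 117.216
Compute the denominator:
A^3 = 9.0^3 = 729
Resistance:
R = 117.216 / 729
= 0.1608 Ns^2/m^8


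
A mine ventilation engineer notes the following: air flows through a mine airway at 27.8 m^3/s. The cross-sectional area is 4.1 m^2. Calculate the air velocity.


Velocity = flow rate / cross-sectional area
= 27.8 / 4.1
= 6.7805 m/s

6.7805 m/s


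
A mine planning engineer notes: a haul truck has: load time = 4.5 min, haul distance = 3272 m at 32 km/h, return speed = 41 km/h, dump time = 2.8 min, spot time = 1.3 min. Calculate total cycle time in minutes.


19.5233 min

Convert haul speed to m/min: 32 * 1000/60 = 533.3333333 m/min
Haul time = 3272 / 533.3333333 = 6.135 min
Convert return speed to m/min: 41 * 1000/60 = 683.3333333 m/min
Return time = 3272 / 683.3333333 = 4.788292683 min
Total cycle time:
= 4.5 + 6.135 + 2.8 + 4.788292683 + 1.3
= 19.5233 min


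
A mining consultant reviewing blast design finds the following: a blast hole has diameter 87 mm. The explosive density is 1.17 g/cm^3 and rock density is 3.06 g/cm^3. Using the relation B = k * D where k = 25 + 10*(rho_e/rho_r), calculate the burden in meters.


2.5076 m

First, compute k:
rho_e / rho_r = 1.17 / 3.06 = 0.3823529412
k = 25 + 10 * 0.3823529412 = 28.82352941
Then, compute burden:
B = k * D / 1000 = 28.82352941 * 87 / 1000
= 2507.647059 / 1000
= 2.5076 m


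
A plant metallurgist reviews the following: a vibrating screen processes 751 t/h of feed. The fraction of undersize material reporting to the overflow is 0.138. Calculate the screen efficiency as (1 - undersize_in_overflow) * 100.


86.2%

Screen efficiency = (1 - fraction of undersize in overflow) * 100
= (1 - 0.138) * 100
= 0.862 * 100
= 86.2%


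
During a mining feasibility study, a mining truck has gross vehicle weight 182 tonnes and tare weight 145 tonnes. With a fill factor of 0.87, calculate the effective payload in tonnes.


Maximum payload = gross - tare
= 182 - 145 = 37 tonnes
Effective payload = max payload * fill factor
= 37 * 0.87
= 32.19 tonnes

32.19 tonnes


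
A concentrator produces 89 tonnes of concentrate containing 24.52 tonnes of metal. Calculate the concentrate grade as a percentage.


Grade = (metal in concentrate / concentrate mass) * 100
= (24.52 / 89) * 100
= 0.275505618 * 100
= 27.5506%

27.5506%


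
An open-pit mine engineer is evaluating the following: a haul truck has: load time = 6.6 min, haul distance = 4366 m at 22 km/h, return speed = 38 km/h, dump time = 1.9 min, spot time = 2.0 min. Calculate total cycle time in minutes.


29.301 min

Convert haul speed to m/min: 22 * 1000/60 = 366.6666667 m/min
Haul time = 4366 / 366.6666667 = 11.90727273 min
Convert return speed to m/min: 38 * 1000/60 = 633.3333333 m/min
Return time = 4366 / 633.3333333 = 6.893684211 min
Total cycle time:
= 6.6 + 11.90727273 + 1.9 + 6.893684211 + 2.0
= 29.301 min


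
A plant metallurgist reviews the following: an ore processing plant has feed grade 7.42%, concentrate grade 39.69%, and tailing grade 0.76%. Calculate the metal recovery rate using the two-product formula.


Using the two-product formula:
R = 100 * c * (f - t) / (f * (c - t))
Numerator = 100 * 39.69 * (7.42 - 0.76)
= 100 * 39.69 * 6.66
= 26433.54
Denominator = 7.42 * (39.69 - 0.76)
= 7.42 * 38.93
= 288.8606
R = 26433.54 / 288.8606
= 91.5097%

91.5097%


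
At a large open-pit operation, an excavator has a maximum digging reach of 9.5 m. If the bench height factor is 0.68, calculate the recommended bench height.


Bench height = reach * factor
= 9.5 * 0.68
= 6.46 m

6.46 m


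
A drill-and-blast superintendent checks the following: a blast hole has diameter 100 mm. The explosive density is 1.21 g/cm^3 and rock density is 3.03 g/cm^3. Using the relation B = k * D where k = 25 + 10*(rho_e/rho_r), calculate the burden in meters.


2.8993 m

First, compute k:
rho_e / rho_r = 1.21 / 3.03 = 0.399339934
k = 25 + 10 * 0.399339934 = 28.99339934
Then, compute burden:
B = k * D / 1000 = 28.99339934 * 100 / 1000
= 2899.339934 / 1000
= 2.8993 m


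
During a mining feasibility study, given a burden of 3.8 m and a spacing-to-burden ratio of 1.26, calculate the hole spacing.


4.788 m

Spacing = burden * ratio
= 3.8 * 1.26
= 4.788 m


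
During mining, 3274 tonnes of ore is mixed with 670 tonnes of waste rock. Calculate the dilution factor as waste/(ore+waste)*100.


16.9878%

Total material = ore + waste
= 3274 + 670 = 3944 tonnes
Dilution = waste / total * 100
= 670 / 3944 * 100
= 0.1698782961 * 100
= 16.9878%


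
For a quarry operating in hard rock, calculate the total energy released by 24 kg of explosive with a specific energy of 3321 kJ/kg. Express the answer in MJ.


Energy = mass * specific_energy / 1000
= 24 * 3321 / 1000
= 79704 / 1000
= 79.704 MJ

79.704 MJ


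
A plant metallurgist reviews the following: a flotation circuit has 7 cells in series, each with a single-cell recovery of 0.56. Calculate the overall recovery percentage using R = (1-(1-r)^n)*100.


Complement of single-cell recovery:
1 - r = 1 - 0.56 = 0.44
Raise to power n:
(1 - r)^7 = 0.44^7 = 0.003192778097
Overall recovery:
R = (1 - 0.003192778097) * 100
= 99.6807%

99.6807%


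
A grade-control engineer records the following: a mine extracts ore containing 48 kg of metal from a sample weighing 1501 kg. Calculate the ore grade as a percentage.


Ore grade = (metal mass / ore mass) * 100
= (48 / 1501) * 100
= 0.03197868088 * 100
= 3.1979%

3.1979%


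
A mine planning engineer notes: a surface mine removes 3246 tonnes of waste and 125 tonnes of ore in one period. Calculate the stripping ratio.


Stripping ratio = waste tonnage / ore tonnage
= 3246 / 125
= 25.968

25.968


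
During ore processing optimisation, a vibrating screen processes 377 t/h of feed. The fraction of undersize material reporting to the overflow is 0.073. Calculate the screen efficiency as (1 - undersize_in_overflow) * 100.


Screen efficiency = (1 - fraction of undersize in overflow) * 100
= (1 - 0.073) * 100
= 0.927 * 100
= 92.7%

92.7%


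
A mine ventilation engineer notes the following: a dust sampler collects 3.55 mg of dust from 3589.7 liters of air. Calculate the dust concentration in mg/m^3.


0.9889 mg/m^3

Convert liters to m^3: 1 m^3 = 1000 L
Concentration = mass / volume * 1000
= 3.55 / 3589.7 * 1000
= 0.00098894058 * 1000
= 0.9889 mg/m^3


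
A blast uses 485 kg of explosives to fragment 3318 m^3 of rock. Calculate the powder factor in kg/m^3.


Powder factor = explosive mass / rock volume
= 485 / 3318
= 0.1462 kg/m^3

0.1462 kg/m^3


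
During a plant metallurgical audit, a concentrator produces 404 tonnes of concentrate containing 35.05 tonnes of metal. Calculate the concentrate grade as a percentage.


8.6757%

Grade = (metal in concentrate / concentrate mass) * 100
= (35.05 / 404) * 100
= 0.08675742574 * 100
= 8.6757%


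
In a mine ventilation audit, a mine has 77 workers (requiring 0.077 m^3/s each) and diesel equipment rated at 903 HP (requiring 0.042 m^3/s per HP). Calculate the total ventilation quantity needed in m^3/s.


Airflow for workers:
Q_people = 77 * 0.077 = 5.929 m^3/s
Airflow for diesel equipment:
Q_diesel = 903 * 0.042 = 37.926 m^3/s
Total ventilation:
Q_total = 5.929 + 37.926
= 43.855 m^3/s

43.855 m^3/s


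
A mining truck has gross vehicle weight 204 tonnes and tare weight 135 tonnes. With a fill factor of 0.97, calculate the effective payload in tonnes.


Maximum payload = gross - tare
= 204 - 135 = 69 tonnes
Effective payload = max payload * fill factor
= 69 * 0.97
= 66.93 tonnes

66.93 tonnes


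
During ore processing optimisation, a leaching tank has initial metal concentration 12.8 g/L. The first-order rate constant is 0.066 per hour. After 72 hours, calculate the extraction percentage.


99.1366%

Compute the exponent:
-k * t = -0.066 * 72 = -4.752
Remaining concentration:
C = 12.8 * exp(-4.752)
= 12.8 * 0.008634409105
= 0.1105204365 g/L
Extracted = 12.8 - 0.1105204365 = 12.68947956 g/L
Extraction % = 12.68947956 / 12.8 * 100
= 99.1366%


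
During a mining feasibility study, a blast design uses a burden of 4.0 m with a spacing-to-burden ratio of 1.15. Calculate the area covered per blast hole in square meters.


First, find the spacing:
Spacing = burden * ratio = 4.0 * 1.15
= 4.6 m
Then, calculate the area:
Area = burden * spacing = 4.0 * 4.6
= 18.4 m^2

18.4 m^2


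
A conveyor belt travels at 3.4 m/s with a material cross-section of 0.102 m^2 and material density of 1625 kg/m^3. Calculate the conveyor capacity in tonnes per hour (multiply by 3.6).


Volumetric flow = speed * area
= 3.4 * 0.102 = 0.3468 m^3/s
Mass flow = volumetric * density
= 0.3468 * 1625 = 563.55 kg/s
Convert to t/h: multiply by 3.6
Capacity = 563.55 * 3.6
= 2028.78 t/h

2028.78 t/h


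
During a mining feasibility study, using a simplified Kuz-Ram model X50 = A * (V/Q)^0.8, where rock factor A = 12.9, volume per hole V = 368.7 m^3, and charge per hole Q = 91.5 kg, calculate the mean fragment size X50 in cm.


Compute V/Q:
V/Q = 368.7 / 91.5 = 4.029508197
Raise to the power 0.8:
(V/Q)^0.8 = 4.029508197^0.8 = 3.049310399
Multiply by A:
X50 = 12.9 * 3.049310399
= 39.3361 cm

39.3361 cm


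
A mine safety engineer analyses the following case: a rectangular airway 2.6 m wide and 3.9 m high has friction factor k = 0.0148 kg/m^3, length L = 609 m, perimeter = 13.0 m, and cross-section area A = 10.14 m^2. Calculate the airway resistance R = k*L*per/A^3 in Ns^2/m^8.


0.1124 Ns^2/m^8

Compute the numerator:
k * L * per = 0.0148 * 609 * 13.0
= 117.1716
Compute the denominator:
A^3 = 10.14^3 = 1042.590744
Resistance:
R = 117.1716 / 1042.590744
= 0.1124 Ns^2/m^8


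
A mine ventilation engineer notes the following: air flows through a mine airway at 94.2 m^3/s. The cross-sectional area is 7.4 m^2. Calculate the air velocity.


Velocity = flow rate / cross-sectional area
= 94.2 / 7.4
= 12.7297 m/s

12.7297 m/s


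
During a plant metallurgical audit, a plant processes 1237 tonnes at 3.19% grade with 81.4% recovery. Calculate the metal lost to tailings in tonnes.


Total metal in feed:
= 1237 * 3.19 / 100 = 39.4603 tonnes
Metal recovered:
= 39.4603 * 81.4 / 100 = 32.1206842 tonnes
Metal lost to tailings:
= 39.4603 - 32.1206842
= 7.3396 tonnes

7.3396 tonnes


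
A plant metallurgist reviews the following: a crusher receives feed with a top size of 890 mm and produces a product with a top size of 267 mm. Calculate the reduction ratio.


3.3333

Reduction ratio = feed size / product size
= 890 / 267
= 3.3333


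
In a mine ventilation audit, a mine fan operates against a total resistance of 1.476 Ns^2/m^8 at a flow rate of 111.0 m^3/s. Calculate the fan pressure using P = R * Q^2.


18185.796 Pa

Compute Q^2:
Q^2 = 111.0^2 = 12321.0
Compute pressure:
P = R * Q^2 = 1.476 * 12321.0
= 18185.796 Pa


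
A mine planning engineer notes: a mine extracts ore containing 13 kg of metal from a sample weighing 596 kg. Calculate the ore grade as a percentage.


2.1812%

Ore grade = (metal mass / ore mass) * 100
= (13 / 596) * 100
= 0.02181208054 * 100
= 2.1812%


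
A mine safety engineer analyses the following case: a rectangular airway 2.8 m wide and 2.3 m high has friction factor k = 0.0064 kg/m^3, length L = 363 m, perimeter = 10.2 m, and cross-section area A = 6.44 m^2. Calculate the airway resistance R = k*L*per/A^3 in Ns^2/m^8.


0.0887 Ns^2/m^8

Compute the numerator:
k * L * per = 0.0064 * 363 * 10.2
= 23.69664
Compute the denominator:
A^3 = 6.44^3 = 267.089984
Resistance:
R = 23.69664 / 267.089984
= 0.0887 Ns^2/m^8


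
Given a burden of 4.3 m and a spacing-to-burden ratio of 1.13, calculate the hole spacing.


4.859 m

Spacing = burden * ratio
= 4.3 * 1.13
= 4.859 m


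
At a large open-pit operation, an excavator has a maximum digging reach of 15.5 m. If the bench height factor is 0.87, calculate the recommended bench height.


Bench height = reach * factor
= 15.5 * 0.87
= 13.485 m

13.485 m


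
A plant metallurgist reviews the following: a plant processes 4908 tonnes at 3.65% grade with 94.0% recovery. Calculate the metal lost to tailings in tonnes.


10.7485 tonnes

Total metal in feed:
= 4908 * 3.65 / 100 = 179.142 tonnes
Metal recovered:
= 179.142 * 94.0 / 100 = 168.39348 tonnes
Metal lost to tailings:
= 179.142 - 168.39348
= 10.7485 tonnes


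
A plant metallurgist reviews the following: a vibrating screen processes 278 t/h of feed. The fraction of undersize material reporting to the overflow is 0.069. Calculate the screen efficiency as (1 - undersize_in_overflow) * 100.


Screen efficiency = (1 - fraction of undersize in overflow) * 100
= (1 - 0.069) * 100
= 0.931 * 100
= 93.1%

93.1%


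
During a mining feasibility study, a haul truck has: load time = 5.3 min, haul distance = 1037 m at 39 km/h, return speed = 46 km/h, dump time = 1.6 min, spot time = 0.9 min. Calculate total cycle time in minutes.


Convert haul speed to m/min: 39 * 1000/60 = 650 m/min
Haul time = 1037 / 650 = 1.595384615 min
Convert return speed to m/min: 46 * 1000/60 = 766.6666667 m/min
Return time = 1037 / 766.6666667 = 1.352608696 min
Total cycle time:
= 5.3 + 1.595384615 + 1.6 + 1.352608696 + 0.9
= 10.748 min

10.748 min


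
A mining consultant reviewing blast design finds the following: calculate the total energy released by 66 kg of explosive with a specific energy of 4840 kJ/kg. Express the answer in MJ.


319.44 MJ

Energy = mass * specific_energy / 1000
= 66 * 4840 / 1000
= 319440 / 1000
= 319.44 MJ


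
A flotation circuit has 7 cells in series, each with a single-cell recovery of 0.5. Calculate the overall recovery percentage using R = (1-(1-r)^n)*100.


99.2188%

Complement of single-cell recovery:
1 - r = 1 - 0.5 = 0.5
Raise to power n:
(1 - r)^7 = 0.5^7 = 0.0078125
Overall recovery:
R = (1 - 0.0078125) * 100
= 99.2188%


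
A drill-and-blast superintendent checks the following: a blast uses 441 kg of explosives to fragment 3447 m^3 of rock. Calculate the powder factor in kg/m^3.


Powder factor = explosive mass / rock volume
= 441 / 3447
= 0.1279 kg/m^3

0.1279 kg/m^3


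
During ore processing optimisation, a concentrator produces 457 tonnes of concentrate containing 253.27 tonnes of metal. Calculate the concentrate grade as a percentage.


Grade = (metal in concentrate / concentrate mass) * 100
= (253.27 / 457) * 100
= 0.5542013129 * 100
= 55.4201%

55.4201%


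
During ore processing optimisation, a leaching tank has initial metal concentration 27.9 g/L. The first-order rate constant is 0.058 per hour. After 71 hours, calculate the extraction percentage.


Compute the exponent:
-k * t = -0.058 * 71 = -4.118
Remaining concentration:
C = 27.9 * exp(-4.118)
= 27.9 * 0.01627703598
= 0.4541293039 g/L
Extracted = 27.9 - 0.4541293039 = 27.4458707 g/L
Extraction % = 27.4458707 / 27.9 * 100
= 98.3723%

98.3723%


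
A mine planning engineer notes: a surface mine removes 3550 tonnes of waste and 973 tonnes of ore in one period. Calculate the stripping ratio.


3.6485

Stripping ratio = waste tonnage / ore tonnage
= 3550 / 973
= 3.6485


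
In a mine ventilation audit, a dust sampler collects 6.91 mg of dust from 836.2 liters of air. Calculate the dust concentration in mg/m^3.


8.2636 mg/m^3

Convert liters to m^3: 1 m^3 = 1000 L
Concentration = mass / volume * 1000
= 6.91 / 836.2 * 1000
= 0.008263573308 * 1000
= 8.2636 mg/m^3


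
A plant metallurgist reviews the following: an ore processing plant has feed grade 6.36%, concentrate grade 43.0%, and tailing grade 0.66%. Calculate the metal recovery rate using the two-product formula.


91.0197%

Using the two-product formula:
R = 100 * c * (f - t) / (f * (c - t))
Numerator = 100 * 43.0 * (6.36 - 0.66)
= 100 * 43.0 * 5.7
= 24510.0
Denominator = 6.36 * (43.0 - 0.66)
= 6.36 * 42.34
= 269.2824
R = 24510.0 / 269.2824
= 91.0197%


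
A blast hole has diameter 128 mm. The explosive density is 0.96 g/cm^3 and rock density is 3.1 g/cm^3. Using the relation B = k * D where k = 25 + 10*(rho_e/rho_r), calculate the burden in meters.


3.5964 m

First, compute k:
rho_e / rho_r = 0.96 / 3.1 = 0.3096774194
k = 25 + 10 * 0.3096774194 = 28.09677419
Then, compute burden:
B = k * D / 1000 = 28.09677419 * 128 / 1000
= 3596.387097 / 1000
= 3.5964 m


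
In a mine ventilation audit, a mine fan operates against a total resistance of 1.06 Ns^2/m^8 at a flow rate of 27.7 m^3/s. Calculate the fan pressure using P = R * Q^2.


Compute Q^2:
Q^2 = 27.7^2 = 767.29
Compute pressure:
P = R * Q^2 = 1.06 * 767.29
= 813.3274 Pa

813.3274 Pa


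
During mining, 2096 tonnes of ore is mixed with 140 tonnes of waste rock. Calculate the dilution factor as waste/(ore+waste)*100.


Total material = ore + waste
= 2096 + 140 = 2236 tonnes
Dilution = waste / total * 100
= 140 / 2236 * 100
= 0.0626118068 * 100
= 6.2612%

6.2612%


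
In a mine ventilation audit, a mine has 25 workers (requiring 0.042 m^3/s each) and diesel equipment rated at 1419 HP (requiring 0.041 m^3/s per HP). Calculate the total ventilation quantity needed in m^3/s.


59.229 m^3/s

Airflow for workers:
Q_people = 25 * 0.042 = 1.05 m^3/s
Airflow for diesel equipment:
Q_diesel = 1419 * 0.041 = 58.179 m^3/s
Total ventilation:
Q_total = 1.05 + 58.179
= 59.229 m^3/s


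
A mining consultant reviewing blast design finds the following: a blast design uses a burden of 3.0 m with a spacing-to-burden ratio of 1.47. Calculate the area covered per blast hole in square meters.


13.23 m^2

First, find the spacing:
Spacing = burden * ratio = 3.0 * 1.47
= 4.41 m
Then, calculate the area:
Area = burden * spacing = 3.0 * 4.41
= 13.23 m^2


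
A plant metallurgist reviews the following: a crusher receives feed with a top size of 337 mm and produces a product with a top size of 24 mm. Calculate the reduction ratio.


14.0417

Reduction ratio = feed size / product size
= 337 / 24
= 14.0417


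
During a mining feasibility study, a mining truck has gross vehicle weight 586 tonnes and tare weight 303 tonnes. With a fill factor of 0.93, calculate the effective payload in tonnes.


Maximum payload = gross - tare
= 586 - 303 = 283 tonnes
Effective payload = max payload * fill factor
= 283 * 0.93
= 263.19 tonnes

263.19 tonnes


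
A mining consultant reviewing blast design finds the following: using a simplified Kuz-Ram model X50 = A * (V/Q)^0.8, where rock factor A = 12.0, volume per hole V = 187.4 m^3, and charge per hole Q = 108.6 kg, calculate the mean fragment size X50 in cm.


Compute V/Q:
V/Q = 187.4 / 108.6 = 1.725598527
Raise to the power 0.8:
(V/Q)^0.8 = 1.725598527^0.8 = 1.547219068
Multiply by A:
X50 = 12.0 * 1.547219068
= 18.5666 cm

18.5666 cm


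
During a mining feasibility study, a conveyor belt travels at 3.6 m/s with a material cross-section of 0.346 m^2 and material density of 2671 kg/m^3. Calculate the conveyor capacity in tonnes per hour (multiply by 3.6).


11977.1914 t/h

Volumetric flow = speed * area
= 3.6 * 0.346 = 1.2456 m^3/s
Mass flow = volumetric * density
= 1.2456 * 2671 = 3326.9976 kg/s
Convert to t/h: multiply by 3.6
Capacity = 3326.9976 * 3.6
= 11977.1914 t/h


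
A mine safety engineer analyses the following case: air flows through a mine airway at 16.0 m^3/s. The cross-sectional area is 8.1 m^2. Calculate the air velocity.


Velocity = flow rate / cross-sectional area
= 16.0 / 8.1
= 1.9753 m/s

1.9753 m/s


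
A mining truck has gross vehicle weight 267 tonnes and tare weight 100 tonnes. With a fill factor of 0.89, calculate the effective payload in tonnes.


Maximum payload = gross - tare
= 267 - 100 = 167 tonnes
Effective payload = max payload * fill factor
= 167 * 0.89
= 148.63 tonnes

148.63 tonnes


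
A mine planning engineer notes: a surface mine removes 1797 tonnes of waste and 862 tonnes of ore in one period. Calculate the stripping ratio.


2.0847

Stripping ratio = waste tonnage / ore tonnage
= 1797 / 862
= 2.0847


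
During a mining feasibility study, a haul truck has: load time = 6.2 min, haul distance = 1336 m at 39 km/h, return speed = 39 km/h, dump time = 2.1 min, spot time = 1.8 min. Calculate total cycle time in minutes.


14.2108 min

Convert haul speed to m/min: 39 * 1000/60 = 650 m/min
Haul time = 1336 / 650 = 2.055384615 min
Convert return speed to m/min: 39 * 1000/60 = 650 m/min
Return time = 1336 / 650 = 2.055384615 min
Total cycle time:
= 6.2 + 2.055384615 + 2.1 + 2.055384615 + 1.8
= 14.2108 min


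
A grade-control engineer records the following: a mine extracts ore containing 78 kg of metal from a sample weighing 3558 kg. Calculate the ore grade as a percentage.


Ore grade = (metal mass / ore mass) * 100
= (78 / 3558) * 100
= 0.02192242833 * 100
= 2.1922%

2.1922%


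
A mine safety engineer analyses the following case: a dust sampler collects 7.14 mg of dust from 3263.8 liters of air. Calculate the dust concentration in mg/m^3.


2.1876 mg/m^3

Convert liters to m^3: 1 m^3 = 1000 L
Concentration = mass / volume * 1000
= 7.14 / 3263.8 * 1000
= 0.002187634046 * 1000
= 2.1876 mg/m^3


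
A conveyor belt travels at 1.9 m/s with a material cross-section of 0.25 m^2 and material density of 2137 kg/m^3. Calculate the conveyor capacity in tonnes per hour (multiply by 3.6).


Volumetric flow = speed * area
= 1.9 * 0.25 = 0.475 m^3/s
Mass flow = volumetric * density
= 0.475 * 2137 = 1015.075 kg/s
Convert to t/h: multiply by 3.6
Capacity = 1015.075 * 3.6
= 3654.27 t/h

3654.27 t/h


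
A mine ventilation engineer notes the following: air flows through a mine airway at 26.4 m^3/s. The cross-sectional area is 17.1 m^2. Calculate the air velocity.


1.5439 m/s

Velocity = flow rate / cross-sectional area
= 26.4 / 17.1
= 1.5439 m/s


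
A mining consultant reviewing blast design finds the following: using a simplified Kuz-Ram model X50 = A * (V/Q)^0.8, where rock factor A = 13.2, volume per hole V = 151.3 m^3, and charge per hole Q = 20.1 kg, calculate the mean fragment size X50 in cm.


Compute V/Q:
V/Q = 151.3 / 20.1 = 7.527363184
Raise to the power 0.8:
(V/Q)^0.8 = 7.527363184^0.8 = 5.027062636
Multiply by A:
X50 = 13.2 * 5.027062636
= 66.3572 cm

66.3572 cm


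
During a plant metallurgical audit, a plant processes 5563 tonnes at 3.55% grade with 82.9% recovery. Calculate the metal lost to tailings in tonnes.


Total metal in feed:
= 5563 * 3.55 / 100 = 197.4865 tonnes
Metal recovered:
= 197.4865 * 82.9 / 100 = 163.7163085 tonnes
Metal lost to tailings:
= 197.4865 - 163.7163085
= 33.7702 tonnes

33.7702 tonnes


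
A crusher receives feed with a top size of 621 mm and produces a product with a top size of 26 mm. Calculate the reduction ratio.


Reduction ratio = feed size / product size
= 621 / 26
= 23.8846

23.8846


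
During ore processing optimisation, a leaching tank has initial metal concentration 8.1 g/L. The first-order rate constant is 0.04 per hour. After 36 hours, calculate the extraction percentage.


76.3072%

Compute the exponent:
-k * t = -0.04 * 36 = -1.44
Remaining concentration:
C = 8.1 * exp(-1.44)
= 8.1 * 0.2369277587
= 1.919114845 g/L
Extracted = 8.1 - 1.919114845 = 6.180885155 g/L
Extraction % = 6.180885155 / 8.1 * 100
= 76.3072%
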